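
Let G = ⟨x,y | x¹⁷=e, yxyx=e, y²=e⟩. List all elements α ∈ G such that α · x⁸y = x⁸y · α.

⟨x⁸y⟩ ⊆ C_G(x⁸y) since powers of x⁸y commute with x⁸y; so |C_G(x⁸y)| ≥ |⟨x⁸y⟩| = 2.
By orbit–stabilizer, |C_G(x⁸y)| = |G| / |conj. class of x⁸y| = 34 / 17 = 2.
The 2 elements commuting with x⁸y are {e, x⁸y}.

Answer: {e, x⁸y}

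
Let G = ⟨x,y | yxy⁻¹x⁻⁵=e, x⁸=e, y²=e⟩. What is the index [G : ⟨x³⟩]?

First find ord(x³) by computing successive powers:
  (x³)¹ = x³, (x³)² = x⁶, (x³)³ = x, (x³)⁴ = x⁴, (x³)⁵ = x⁷, (x³)⁶ = x², (x³)⁷ = x⁵, (x³)⁸ = e.
So |⟨x³⟩| = ord(x³) = 8. With |G| = 16, by Lagrange [G : ⟨x³⟩] = 16/8 = 2.

Answer: 2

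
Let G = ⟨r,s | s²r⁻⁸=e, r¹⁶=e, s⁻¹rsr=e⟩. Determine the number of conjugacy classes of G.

The conjugacy classes (representative and size) are:
  [e] (size 1), [r] (size 2), [r¹⁴] (size 2), [r³] (size 2), [r¹²] (size 2), [r⁵] (size 2), [r¹⁰] (size 2), [r⁷] (size 2), [r⁸] (size 1), [r⁶s] (size 8), [r³s⁻¹] (size 8).
Class equation: 1 + 2 + 2 + 2 + 2 + 2 + 2 + 2 + 1 + 8 + 8 = 32 = |G|. So G has 11 conjugacy classes.

Answer: 11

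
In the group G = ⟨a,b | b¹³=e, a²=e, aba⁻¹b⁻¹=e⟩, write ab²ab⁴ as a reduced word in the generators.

Multiply left to right, reducing at each step:
  a · b² = ab²
  (ab²) · a = b²
  (b²) · b⁴ = b⁶

Answer: b⁶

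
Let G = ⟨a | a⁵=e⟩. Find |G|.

G is generated by a single element, so G is cyclic. The relator gives a⁵ = e and no smaller power is forced to be e, so the 5 powers {a, e, a², a³, a⁴} are distinct. Hence |G| = 5.

Answer: 5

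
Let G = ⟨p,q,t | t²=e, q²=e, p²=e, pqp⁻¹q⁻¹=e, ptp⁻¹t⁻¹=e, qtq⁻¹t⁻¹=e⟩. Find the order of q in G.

Compute successive powers until reaching e:
  q¹ = q, q² = e.
The smallest positive k with qᵏ = e is 2.

Answer: 2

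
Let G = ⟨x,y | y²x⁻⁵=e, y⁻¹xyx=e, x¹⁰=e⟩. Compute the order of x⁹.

Compute successive powers until reaching e:
  (x⁹)¹ = x⁹, (x⁹)² = x⁸, (x⁹)³ = x⁷, (x⁹)⁴ = x⁶, (x⁹)⁵ = x⁵, (x⁹)⁶ = x⁴, (x⁹)⁷ = x³, (x⁹)⁸ = x², (x⁹)⁹ = x, (x⁹)¹⁰ = e.
The smallest positive k with (x⁹)ᵏ = e is 10.

Answer: 10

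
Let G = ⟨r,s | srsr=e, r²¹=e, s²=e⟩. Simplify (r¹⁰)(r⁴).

Compute (r¹⁰) · (r⁴) by multiplying left to right and reducing via the relations at each step:
  (r¹⁰) · r⁴ = r¹⁴

Answer: r¹⁴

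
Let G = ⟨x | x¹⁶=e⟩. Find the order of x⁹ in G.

Compute successive powers until reaching e:
  (x⁹)¹ = x⁹, (x⁹)² = x², (x⁹)³ = x¹¹, (x⁹)⁴ = x⁴, (x⁹)⁵ = x¹³, (x⁹)⁶ = x⁶, (x⁹)⁷ = x¹⁵, (x⁹)⁸ = x⁸, (x⁹)⁹ = x, (x⁹)¹⁰ = x¹⁰, (x⁹)¹¹ = x³, (x⁹)¹² = x¹², (x⁹)¹³ = x⁵, (x⁹)¹⁴ = x¹⁴, (x⁹)¹⁵ = x⁷, (x⁹)¹⁶ = e.
The smallest positive k with (x⁹)ᵏ = e is 16.

Answer: 16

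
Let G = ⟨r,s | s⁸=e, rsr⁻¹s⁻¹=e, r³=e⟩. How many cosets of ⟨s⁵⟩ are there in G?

First find ord(s⁵) by computing successive powers:
  (s⁵)¹ = s⁵, (s⁵)² = s², (s⁵)³ = s⁷, (s⁵)⁴ = s⁴, (s⁵)⁵ = s, (s⁵)⁶ = s⁶, (s⁵)⁷ = s³, (s⁵)⁸ = e.
So |⟨s⁵⟩| = ord(s⁵) = 8. With |G| = 24, by Lagrange [G : ⟨s⁵⟩] = 24/8 = 3.

Answer: 3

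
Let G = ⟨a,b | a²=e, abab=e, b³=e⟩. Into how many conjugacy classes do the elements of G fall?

The conjugacy classes (representative and size) are:
  [e] (size 1), [ab²] (size 3), [b²] (size 2).
Class equation: 1 + 3 + 2 = 6 = |G|. So G has 3 conjugacy classes.

Answer: 3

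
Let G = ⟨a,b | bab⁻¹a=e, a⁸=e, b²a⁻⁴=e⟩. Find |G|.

Enumerate words in the generators, reducing via the relations: the distinct elements are
  {a, b, e, ab, a², a³, a⁴, a⁵, a⁶, a⁷, a²b, a³b, b⁻¹, ab⁻¹, a²b⁻¹, a³b⁻¹}.
No further products give new elements, so |G| = 16.

Answer: 16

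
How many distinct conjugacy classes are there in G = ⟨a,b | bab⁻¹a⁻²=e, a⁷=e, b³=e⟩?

The conjugacy classes (representative and size) are:
  [e] (size 1), [a²] (size 3), [a⁵] (size 3), [b] (size 7), [b²] (size 7).
Class equation: 1 + 3 + 3 + 7 + 7 = 21 = |G|. So G has 5 conjugacy classes.

Answer: 5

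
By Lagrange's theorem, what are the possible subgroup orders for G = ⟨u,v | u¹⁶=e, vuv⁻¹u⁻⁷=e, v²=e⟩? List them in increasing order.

|G| = 32 = 2⁵. By Lagrange's theorem the order of any subgroup divides 32; the divisors of 32 are 1, 2, 4, 8, 16, 32.

Answer: 1, 2, 4, 8, 16, 32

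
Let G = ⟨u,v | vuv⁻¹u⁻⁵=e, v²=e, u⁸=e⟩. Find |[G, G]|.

G' = [G, G] is generated by all commutators. The generator-pair commutators are: [u, v] = u⁴.
The subgroup they normally generate is {e, u⁴}, of order 2.
Check: |G/G'| = 16/2 = 8 is the order of the abelianisation.

Answer: 2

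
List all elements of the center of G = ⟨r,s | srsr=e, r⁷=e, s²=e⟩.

An element z ∈ Z(G) iff z commutes with every generator.
For example e is central: e·r = r = r·e; e·s = s = s·e.
Whereas r ∉ Z(G) since r·s = rs ≠ r⁶s = s·r.
Checking each of the 14 elements this way gives Z(G) = {e}, of order 1.

Answer: {e}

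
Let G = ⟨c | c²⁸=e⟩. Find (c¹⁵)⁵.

Compute successive powers of (c¹⁵), reducing at each step:
  (c¹⁵)²: (c¹⁵) · c¹⁵ = c²
  (c¹⁵)³: (c²) · c¹⁵ = c¹⁷
  (c¹⁵)⁴: (c¹⁷) · c¹⁵ = c⁴
  (c¹⁵)⁵: (c⁴) · c¹⁵ = c¹⁹

Answer: c¹⁹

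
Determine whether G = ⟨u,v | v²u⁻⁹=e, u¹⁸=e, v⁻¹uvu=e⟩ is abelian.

u·v = uv but v·u = u⁸v⁻¹, so u·v ≠ v·u and G is not abelian.

Answer: No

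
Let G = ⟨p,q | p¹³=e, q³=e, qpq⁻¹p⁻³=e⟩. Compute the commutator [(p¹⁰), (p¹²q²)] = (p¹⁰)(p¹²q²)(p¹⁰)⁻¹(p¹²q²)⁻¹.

[(p¹⁰), (p¹²q²)] = (p¹⁰)·(p¹²q²)·(p¹⁰)⁻¹·(p¹²q²)⁻¹.
  (p¹⁰) · (p¹²q²) = p⁹q²
  (p⁹q²) · (p³) = p¹⁰q²
  (p¹⁰q²) · (p³q) = p¹¹

Answer: p¹¹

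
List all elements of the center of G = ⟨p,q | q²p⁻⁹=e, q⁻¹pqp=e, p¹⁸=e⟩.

An element z ∈ Z(G) iff z commutes with every generator.
For example p⁹ is central: (p⁹)·p = p¹⁰ = p·(p⁹); (p⁹)·q = q⁻¹ = q·(p⁹).
Whereas p ∉ Z(G) since p·q = pq ≠ p⁸q⁻¹ = q·p.
Checking each of the 36 elements this way gives Z(G) = {e, p⁹}, of order 2.

Answer: {e, p⁹}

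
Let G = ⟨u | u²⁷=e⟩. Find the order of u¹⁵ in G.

Compute successive powers until reaching e:
  (u¹⁵)¹ = u¹⁵, (u¹⁵)² = u³, (u¹⁵)³ = u¹⁸, (u¹⁵)⁴ = u⁶, (u¹⁵)⁵ = u²¹, (u¹⁵)⁶ = u⁹, (u¹⁵)⁷ = u²⁴, (u¹⁵)⁸ = u¹², (u¹⁵)⁹ = e.
The smallest positive k with (u¹⁵)ᵏ = e is 9.

Answer: 9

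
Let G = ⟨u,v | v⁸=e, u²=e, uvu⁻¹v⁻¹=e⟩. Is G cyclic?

|G| = 16, but the maximum element order in G is 8 < 16. No single element generates all of G, so G is not cyclic.

Answer: No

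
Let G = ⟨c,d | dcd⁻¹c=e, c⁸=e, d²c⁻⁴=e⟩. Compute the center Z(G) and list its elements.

An element z ∈ Z(G) iff z commutes with every generator.
For example c⁴ is central: (c⁴)·c = c⁵ = c·(c⁴); (c⁴)·d = d⁻¹ = d·(c⁴).
Whereas c ∉ Z(G) since c·d = cd ≠ c³d⁻¹ = d·c.
Checking each of the 16 elements this way gives Z(G) = {e, c⁴}, of order 2.

Answer: {e, c⁴}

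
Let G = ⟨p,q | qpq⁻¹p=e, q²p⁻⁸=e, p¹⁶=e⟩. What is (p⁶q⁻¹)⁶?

Compute successive powers of (p⁶q⁻¹), reducing at each step:
  (p⁶q⁻¹)²: (p⁶q⁻¹) · p⁶ = q⁻¹;   (q⁻¹) · q⁻¹ = p⁸
  (p⁶q⁻¹)³: (p⁸) · p⁶ = p¹⁴;   (p¹⁴) · q⁻¹ = p⁶q
  (p⁶q⁻¹)⁴: (p⁶q) · p⁶ = q;   q · q⁻¹ = e
  (p⁶q⁻¹)⁵: e · p⁶ = p⁶;   (p⁶) · q⁻¹ = p⁶q⁻¹
  (p⁶q⁻¹)⁶: (p⁶q⁻¹) · p⁶ = q⁻¹;   (q⁻¹) · q⁻¹ = p⁸

Answer: p⁸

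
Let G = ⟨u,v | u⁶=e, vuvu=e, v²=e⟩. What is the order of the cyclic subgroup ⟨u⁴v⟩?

|⟨u⁴v⟩| equals the order of u⁴v. Compute successive powers until reaching e:
  (u⁴v)¹ = u⁴v, (u⁴v)² = e.
The smallest positive k with (u⁴v)ᵏ = e is 2, so |⟨u⁴v⟩| = 2.

Answer: 2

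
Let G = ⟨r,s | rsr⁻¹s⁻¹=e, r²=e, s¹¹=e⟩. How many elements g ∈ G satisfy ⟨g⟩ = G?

G is cyclic of order 22. An element generates G iff its order is 22, and a cyclic group of order 22 has exactly φ(22) = 10 such elements.

Answer: 10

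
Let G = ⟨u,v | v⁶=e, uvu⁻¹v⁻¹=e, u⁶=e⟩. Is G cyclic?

|G| = 36, but the maximum element order in G is 6 < 36. No single element generates all of G, so G is not cyclic.

Answer: No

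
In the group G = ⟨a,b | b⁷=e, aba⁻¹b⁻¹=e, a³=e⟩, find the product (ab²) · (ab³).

Compute (ab²) · (ab³) by multiplying left to right and reducing via the relations at each step:
  (ab²) · a = a²b²
  (a²b²) · b³ = a²b⁵

Answer: a²b⁵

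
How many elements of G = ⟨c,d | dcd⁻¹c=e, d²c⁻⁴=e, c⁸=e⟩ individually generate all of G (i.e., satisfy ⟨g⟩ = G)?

⟨g⟩ = G would require ord(g) = |G| = 16, but the maximum element order in G is 8 < 16. So G is not cyclic and no single element generates it: the count is 0.

Answer: 0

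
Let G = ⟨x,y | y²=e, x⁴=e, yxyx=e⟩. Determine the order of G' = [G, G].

G' = [G, G] is generated by all commutators. The generator-pair commutators are: [x, y] = x².
The subgroup they normally generate is {e, x²}, of order 2.
Check: |G/G'| = 8/2 = 4 is the order of the abelianisation.

Answer: 2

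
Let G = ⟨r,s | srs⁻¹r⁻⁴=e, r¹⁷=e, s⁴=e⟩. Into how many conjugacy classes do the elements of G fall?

The conjugacy classes (representative and size) are:
  [e] (size 1), [r⁴] (size 4), [r²] (size 4), [r⁵] (size 4), [r¹¹] (size 4), [r⁷s] (size 17), [r³s²] (size 17), [r⁹s³] (size 17).
Class equation: 1 + 4 + 4 + 4 + 4 + 17 + 17 + 17 = 68 = |G|. So G has 8 conjugacy classes.

Answer: 8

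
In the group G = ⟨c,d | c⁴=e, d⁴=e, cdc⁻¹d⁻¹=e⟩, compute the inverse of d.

The order of d is 4 (smallest k with dᵏ = e), so d⁻¹ = d³ = d³.
Check: d · (d³) → d · d³ = e, giving e as required.

Answer: d³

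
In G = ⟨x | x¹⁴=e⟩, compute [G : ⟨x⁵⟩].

First find ord(x⁵) by computing successive powers:
  (x⁵)¹ = x⁵, (x⁵)² = x¹⁰, (x⁵)³ = x, (x⁵)⁴ = x⁶, (x⁵)⁵ = x¹¹, (x⁵)⁶ = x², (x⁵)⁷ = x⁷, (x⁵)⁸ = x¹², (x⁵)⁹ = x³, (x⁵)¹⁰ = x⁸, (x⁵)¹¹ = x¹³, (x⁵)¹² = x⁴, (x⁵)¹³ = x⁹, (x⁵)¹⁴ = e.
So |⟨x⁵⟩| = ord(x⁵) = 14. With |G| = 14, by Lagrange [G : ⟨x⁵⟩] = 14/14 = 1.

Answer: 1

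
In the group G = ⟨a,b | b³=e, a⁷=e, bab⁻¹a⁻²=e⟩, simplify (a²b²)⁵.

Compute successive powers of (a²b²), reducing at each step:
  (a²b²)²: (a²b²) · a² = a³b²;   (a³b²) · b² = a³b
  (a²b²)³: (a³b) · a² = b;   b · b² = e
  (a²b²)⁴: e · a² = a²;   (a²) · b² = a²b²
  (a²b²)⁵: (a²b²) · a² = a³b²;   (a³b²) · b² = a³b

Answer: a³b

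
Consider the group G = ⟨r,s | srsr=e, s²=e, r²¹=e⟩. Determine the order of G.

Enumerate words in the generators, reducing via the relations: the distinct elements are
  {e, r, s, rs, r², r³, r⁴, r⁵, r⁶, r⁷, r⁸, r⁹, r²s, r²⁰, r³s, r¹², r¹³, r¹¹, r¹⁰, r¹⁴, r¹⁵, r¹⁶, r¹⁷, r¹⁸, r¹⁹, r⁴s, r⁵s, r⁶s, r⁷s, r⁸s, r⁹s, r²⁰s, r¹²s, r¹³s, r¹¹s, r¹⁰s, r¹⁴s, r¹⁵s, r¹⁶s, r¹⁷s, r¹⁸s, r¹⁹s}.
No further products give new elements, so |G| = 42.

Answer: 42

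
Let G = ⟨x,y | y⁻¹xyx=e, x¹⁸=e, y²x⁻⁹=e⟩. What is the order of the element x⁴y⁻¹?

Compute successive powers until reaching e:
  (x⁴y⁻¹)¹ = x⁴y⁻¹, (x⁴y⁻¹)² = x⁹, (x⁴y⁻¹)³ = x⁴y, (x⁴y⁻¹)⁴ = e.
The smallest positive k with (x⁴y⁻¹)ᵏ = e is 4.

Answer: 4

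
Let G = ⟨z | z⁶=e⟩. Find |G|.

G is generated by a single element, so G is cyclic. The relator gives z⁶ = e and no smaller power is forced to be e, so the 6 powers {e, z, z², z³, z⁴, z⁵} are distinct. Hence |G| = 6.

Answer: 6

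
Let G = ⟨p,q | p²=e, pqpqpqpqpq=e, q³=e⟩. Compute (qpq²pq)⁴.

Compute successive powers of (qpq²pq), reducing at each step:
  (qpq²pq)²: (qpq²pq) · q = qpq²pq²;   (qpq²pq²) · p = q²pqpq;   (q²pqpq) · q² = q²pqp;   (q²pqp) · p = q²pq;   (q²pq) · q = q²pq²
  (qpq²pq)³: (q²pq²) · q = q²p;   (q²p) · p = q²;   (q²) · q² = q;   q · p = qp;   (qp) · q = qpq
  (qpq²pq)⁴: (qpq) · q = qpq²;   (qpq²) · p = qpq²p;   (qpq²p) · q² = qpq²pq²;   (qpq²pq²) · p = q²pqpq;   (q²pqpq) · q = q²pqpq²

Answer: q²pqpq²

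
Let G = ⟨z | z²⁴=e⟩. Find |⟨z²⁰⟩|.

|⟨z²⁰⟩| equals the order of z²⁰. Compute successive powers until reaching e:
  (z²⁰)¹ = z²⁰, (z²⁰)² = z¹⁶, (z²⁰)³ = z¹², (z²⁰)⁴ = z⁸, (z²⁰)⁵ = z⁴, (z²⁰)⁶ = e.
The smallest positive k with (z²⁰)ᵏ = e is 6, so |⟨z²⁰⟩| = 6.

Answer: 6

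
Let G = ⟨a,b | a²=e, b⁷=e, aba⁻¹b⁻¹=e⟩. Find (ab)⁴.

Compute successive powers of (ab), reducing at each step:
  (ab)²: (ab) · a = b;   b · b = b²
  (ab)³: (b²) · a = ab²;   (ab²) · b = ab³
  (ab)⁴: (ab³) · a = b³;   (b³) · b = b⁴

Answer: b⁴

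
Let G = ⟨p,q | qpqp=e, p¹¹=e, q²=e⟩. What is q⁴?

Compute successive powers of q, reducing at each step:
  q²: q · q = e
  q³: e · q = q
  q⁴: q · q = e

Answer: e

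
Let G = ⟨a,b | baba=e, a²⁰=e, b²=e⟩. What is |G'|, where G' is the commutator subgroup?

G' = [G, G] is generated by all commutators. The generator-pair commutators are: [a, b] = a².
The subgroup they normally generate is {e, a², a⁴, a⁶, a⁸, a¹⁰, a¹², a¹⁴, a¹⁶, a¹⁸}, of order 10.
Check: |G/G'| = 40/10 = 4 is the order of the abelianisation.

Answer: 10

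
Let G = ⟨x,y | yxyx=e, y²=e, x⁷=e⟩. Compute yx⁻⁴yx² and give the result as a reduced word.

Multiply left to right, reducing at each step:
  y · x⁻⁴ = x⁴y
  (x⁴y) · y = x⁴
  (x⁴) · x² = x⁶

Answer: x⁶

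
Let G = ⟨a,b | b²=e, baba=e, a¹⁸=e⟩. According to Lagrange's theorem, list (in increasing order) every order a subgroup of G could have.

|G| = 36 = 2² · 3². By Lagrange's theorem the order of any subgroup divides 36; the divisors of 36 are 1, 2, 3, 4, 6, 9, 12, 18, 36.

Answer: 1, 2, 3, 4, 6, 9, 12, 18, 36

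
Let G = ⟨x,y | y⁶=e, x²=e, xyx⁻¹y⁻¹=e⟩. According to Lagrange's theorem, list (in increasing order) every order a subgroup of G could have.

|G| = 12 = 2² · 3. By Lagrange's theorem the order of any subgroup divides 12; the divisors of 12 are 1, 2, 3, 4, 6, 12.

Answer: 1, 2, 3, 4, 6, 12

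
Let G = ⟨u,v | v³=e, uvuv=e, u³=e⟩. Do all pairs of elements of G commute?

u·v = uv but v·u = u²v², so u·v ≠ v·u and G is not abelian.

Answer: No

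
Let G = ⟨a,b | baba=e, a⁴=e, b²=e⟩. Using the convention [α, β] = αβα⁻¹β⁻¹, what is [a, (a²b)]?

[a, (a²b)] = a·(a²b)·a⁻¹·(a²b)⁻¹.
  a · (a²b) = a³b
  (a³b) · (a³) = b
  b · (a²b) = a²

Answer: a²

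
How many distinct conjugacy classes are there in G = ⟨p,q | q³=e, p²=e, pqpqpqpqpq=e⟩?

The conjugacy classes (representative and size) are:
  [e] (size 1), [pqpq²pqpq²p] (size 15), [qpqpq²p] (size 20), [pq²pq²p] (size 12), [q²pqpq²] (size 12).
Class equation: 1 + 15 + 20 + 12 + 12 = 60 = |G|. So G has 5 conjugacy classes.

Answer: 5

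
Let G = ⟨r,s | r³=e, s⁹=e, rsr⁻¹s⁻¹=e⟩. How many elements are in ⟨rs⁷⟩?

|⟨rs⁷⟩| equals the order of rs⁷. Compute successive powers until reaching e:
  (rs⁷)¹ = rs⁷, (rs⁷)² = r²s⁵, (rs⁷)³ = s³, (rs⁷)⁴ = rs, (rs⁷)⁵ = r²s⁸, (rs⁷)⁶ = s⁶, (rs⁷)⁷ = rs⁴, (rs⁷)⁸ = r²s², (rs⁷)⁹ = e.
The smallest positive k with (rs⁷)ᵏ = e is 9, so |⟨rs⁷⟩| = 9.

Answer: 9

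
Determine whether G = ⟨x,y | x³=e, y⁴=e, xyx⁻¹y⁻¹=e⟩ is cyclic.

|G| = 12. The element xy has order 12 (its powers give 12 distinct elements), so ⟨xy⟩ = G and G is cyclic.

Answer: Yes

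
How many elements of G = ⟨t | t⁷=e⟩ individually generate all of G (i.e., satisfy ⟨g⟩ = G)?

G is cyclic of order 7. An element generates G iff its order is 7, and a cyclic group of order 7 has exactly φ(7) = 6 such elements.

Answer: 6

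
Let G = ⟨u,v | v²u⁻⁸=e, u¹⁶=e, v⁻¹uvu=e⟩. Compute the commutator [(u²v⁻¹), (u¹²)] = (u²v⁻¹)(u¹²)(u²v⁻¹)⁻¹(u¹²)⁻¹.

[(u²v⁻¹), (u¹²)] = (u²v⁻¹)·(u¹²)·(u²v⁻¹)⁻¹·(u¹²)⁻¹.
  (u²v⁻¹) · (u¹²) = u⁶v⁻¹
  (u⁶v⁻¹) · (u²v) = u⁴
  (u⁴) · (u⁴) = u⁸

Answer: u⁸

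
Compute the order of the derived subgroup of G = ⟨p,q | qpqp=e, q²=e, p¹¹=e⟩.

G' = [G, G] is generated by all commutators. The generator-pair commutators are: [p, q] = p².
The subgroup they normally generate is {e, p, p², p³, p⁴, p⁵, p⁶, p⁷, p⁸, p⁹, p¹⁰}, of order 11.
Check: |G/G'| = 22/11 = 2 is the order of the abelianisation.

Answer: 11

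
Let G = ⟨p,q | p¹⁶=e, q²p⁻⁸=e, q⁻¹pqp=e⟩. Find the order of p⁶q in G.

Compute successive powers until reaching e:
  (p⁶q)¹ = p⁶q, (p⁶q)² = p⁸, (p⁶q)³ = p⁶q⁻¹, (p⁶q)⁴ = e.
The smallest positive k with (p⁶q)ᵏ = e is 4.

Answer: 4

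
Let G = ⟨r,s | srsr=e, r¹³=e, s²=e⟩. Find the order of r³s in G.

Compute successive powers until reaching e:
  (r³s)¹ = r³s, (r³s)² = e.
The smallest positive k with (r³s)ᵏ = e is 2.

Answer: 2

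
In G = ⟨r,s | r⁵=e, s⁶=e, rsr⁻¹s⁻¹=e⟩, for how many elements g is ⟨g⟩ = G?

G is cyclic of order 30. An element generates G iff its order is 30, and a cyclic group of order 30 has exactly φ(30) = 8 such elements.

Answer: 8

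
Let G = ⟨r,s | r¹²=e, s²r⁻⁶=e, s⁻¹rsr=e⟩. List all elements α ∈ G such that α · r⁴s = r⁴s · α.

⟨r⁴s⟩ ⊆ C_G(r⁴s) since powers of r⁴s commute with r⁴s; so |C_G(r⁴s)| ≥ |⟨r⁴s⟩| = 4.
By orbit–stabilizer, |C_G(r⁴s)| = |G| / |conj. class of r⁴s| = 24 / 6 = 4.
The 4 elements commuting with r⁴s are {e, r⁶, r⁴s, r⁴s⁻¹}.

Answer: {e, r⁶, r⁴s, r⁴s⁻¹}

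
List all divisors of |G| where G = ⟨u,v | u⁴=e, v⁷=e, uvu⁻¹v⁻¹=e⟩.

|G| = 28 = 2² · 7. By Lagrange's theorem the order of any subgroup divides 28; the divisors of 28 are 1, 2, 4, 7, 14, 28.

Answer: 1, 2, 4, 7, 14, 28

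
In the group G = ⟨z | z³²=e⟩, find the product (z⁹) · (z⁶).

Compute (z⁹) · (z⁶) by multiplying left to right and reducing via the relations at each step:
  (z⁹) · z⁶ = z¹⁵

Answer: z¹⁵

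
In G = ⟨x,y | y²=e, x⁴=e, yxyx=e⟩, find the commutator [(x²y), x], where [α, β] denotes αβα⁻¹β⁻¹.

[(x²y), x] = (x²y)·x·(x²y)⁻¹·x⁻¹.
  (x²y) · x = xy
  (xy) · (x²y) = x³
  (x³) · (x³) = x²

Answer: x²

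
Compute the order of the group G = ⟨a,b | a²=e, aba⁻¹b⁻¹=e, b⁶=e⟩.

Enumerate words in the generators, reducing via the relations: the distinct elements are
  {a, b, e, ab, b², b³, b⁴, b⁵, ab², ab³, ab⁴, ab⁵}.
No further products give new elements, so |G| = 12.

Answer: 12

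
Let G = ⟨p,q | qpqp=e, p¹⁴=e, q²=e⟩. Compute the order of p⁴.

Compute successive powers until reaching e:
  (p⁴)¹ = p⁴, (p⁴)² = p⁸, (p⁴)³ = p¹², (p⁴)⁴ = p², (p⁴)⁵ = p⁶, (p⁴)⁶ = p¹⁰, (p⁴)⁷ = e.
The smallest positive k with (p⁴)ᵏ = e is 7.

Answer: 7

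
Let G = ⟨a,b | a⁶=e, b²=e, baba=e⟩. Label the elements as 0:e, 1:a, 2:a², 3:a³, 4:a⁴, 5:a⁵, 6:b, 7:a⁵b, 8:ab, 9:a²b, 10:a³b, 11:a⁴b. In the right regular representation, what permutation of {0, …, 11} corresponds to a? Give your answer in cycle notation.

(0 1 2 3 4 5)(6 7 11 10 9 8)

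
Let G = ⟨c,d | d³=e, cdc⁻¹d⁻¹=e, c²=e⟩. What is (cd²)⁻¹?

The order of (cd²) is 6 (smallest k with (cd²)ᵏ = e), so (cd²)⁻¹ = (cd²)⁵ = cd.
Check: (cd²) · (cd) → (cd²) · c = d²;   (d²) · d = e, giving e as required.

Answer: cd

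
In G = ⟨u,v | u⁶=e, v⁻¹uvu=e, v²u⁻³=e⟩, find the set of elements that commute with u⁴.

⟨u⁴⟩ ⊆ C_G(u⁴) since powers of u⁴ commute with u⁴; so |C_G(u⁴)| ≥ |⟨u⁴⟩| = 3.
By orbit–stabilizer, |C_G(u⁴)| = |G| / |conj. class of u⁴| = 12 / 2 = 6.
The 6 elements commuting with u⁴ are {e, u, u², u³, u⁴, u⁵}.

Answer: {e, u, u², u³, u⁴, u⁵}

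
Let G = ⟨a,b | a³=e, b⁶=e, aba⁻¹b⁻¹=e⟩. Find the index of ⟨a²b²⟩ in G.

First find ord(a²b²) by computing successive powers:
  (a²b²)¹ = a²b², (a²b²)² = ab⁴, (a²b²)³ = e.
So |⟨a²b²⟩| = ord(a²b²) = 3. With |G| = 18, by Lagrange [G : ⟨a²b²⟩] = 18/3 = 6.

Answer: 6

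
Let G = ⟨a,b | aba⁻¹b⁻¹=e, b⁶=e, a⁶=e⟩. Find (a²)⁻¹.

The order of (a²) is 3 (smallest k with (a²)ᵏ = e), so (a²)⁻¹ = (a²)² = a⁴.
Check: (a²) · (a⁴) → (a²) · a⁴ = e, giving e as required.

Answer: a⁴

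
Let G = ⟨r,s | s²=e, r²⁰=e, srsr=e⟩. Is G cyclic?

Every cyclic group is abelian. But r·s = rs while s·r = r¹⁹s, so r·s ≠ s·r and G is not abelian. Hence G is not cyclic.

Answer: No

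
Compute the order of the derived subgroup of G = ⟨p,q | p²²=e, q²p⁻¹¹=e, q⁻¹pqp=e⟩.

G' = [G, G] is generated by all commutators. The generator-pair commutators are: [p, q] = p².
The subgroup they normally generate is {e, p², p⁴, p⁶, p⁸, p¹⁰, p¹², p¹⁴, p¹⁶, p¹⁸, p²⁰}, of order 11.
Check: |G/G'| = 44/11 = 4 is the order of the abelianisation.

Answer: 11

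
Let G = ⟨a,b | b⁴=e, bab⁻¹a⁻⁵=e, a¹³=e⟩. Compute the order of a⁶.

Compute successive powers until reaching e:
  (a⁶)¹ = a⁶, (a⁶)² = a¹², (a⁶)³ = a⁵, (a⁶)⁴ = a¹¹, (a⁶)⁵ = a⁴, (a⁶)⁶ = a¹⁰, (a⁶)⁷ = a³, (a⁶)⁸ = a⁹, (a⁶)⁹ = a², (a⁶)¹⁰ = a⁸, (a⁶)¹¹ = a, (a⁶)¹² = a⁷, (a⁶)¹³ = e.
The smallest positive k with (a⁶)ᵏ = e is 13.

Answer: 13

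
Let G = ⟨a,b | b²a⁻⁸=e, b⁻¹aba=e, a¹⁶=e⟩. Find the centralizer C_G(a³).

⟨a³⟩ ⊆ C_G(a³) since powers of a³ commute with a³; so |C_G(a³)| ≥ |⟨a³⟩| = 16.
By orbit–stabilizer, |C_G(a³)| = |G| / |conj. class of a³| = 32 / 2 = 16.
The 16 elements commuting with a³ are {e, a, a², a³, a⁴, a⁵, a⁶, a⁷, a⁸, a⁹, a¹⁰, a¹¹, a¹², a¹³, a¹⁴, a¹⁵}.

Answer: {e, a, a², a³, a⁴, a⁵, a⁶, a⁷, a⁸, a⁹, a¹⁰, a¹¹, a¹², a¹³, a¹⁴, a¹⁵}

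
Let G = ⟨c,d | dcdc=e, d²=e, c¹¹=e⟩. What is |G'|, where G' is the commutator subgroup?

G' = [G, G] is generated by all commutators. The generator-pair commutators are: [c, d] = c².
The subgroup they normally generate is {e, c, c², c³, c⁴, c⁵, c⁶, c⁷, c⁸, c⁹, c¹⁰}, of order 11.
Check: |G/G'| = 22/11 = 2 is the order of the abelianisation.

Answer: 11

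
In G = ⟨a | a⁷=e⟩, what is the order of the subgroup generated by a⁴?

|⟨a⁴⟩| equals the order of a⁴. Compute successive powers until reaching e:
  (a⁴)¹ = a⁴, (a⁴)² = a, (a⁴)³ = a⁵, (a⁴)⁴ = a², (a⁴)⁵ = a⁶, (a⁴)⁶ = a³, (a⁴)⁷ = e.
The smallest positive k with (a⁴)ᵏ = e is 7, so |⟨a⁴⟩| = 7.

Answer: 7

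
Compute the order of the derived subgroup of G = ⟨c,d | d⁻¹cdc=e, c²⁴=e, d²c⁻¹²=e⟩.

G' = [G, G] is generated by all commutators. The generator-pair commutators are: [c, d] = c².
The subgroup they normally generate is {e, c², c⁴, c⁶, c⁸, c¹⁰, c¹², c¹⁴, c¹⁶, c¹⁸, c²⁰, c²²}, of order 12.
Check: |G/G'| = 48/12 = 4 is the order of the abelianisation.

Answer: 12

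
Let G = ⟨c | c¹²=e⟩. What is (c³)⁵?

Compute successive powers of (c³), reducing at each step:
  (c³)²: (c³) · c³ = c⁶
  (c³)³: (c⁶) · c³ = c⁹
  (c³)⁴: (c⁹) · c³ = e
  (c³)⁵: e · c³ = c³

Answer: c³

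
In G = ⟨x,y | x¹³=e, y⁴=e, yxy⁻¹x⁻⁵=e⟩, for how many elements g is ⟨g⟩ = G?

⟨g⟩ = G would require ord(g) = |G| = 52, but the maximum element order in G is 13 < 52. So G is not cyclic and no single element generates it: the count is 0.

Answer: 0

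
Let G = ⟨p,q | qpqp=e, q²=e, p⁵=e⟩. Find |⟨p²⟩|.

|⟨p²⟩| equals the order of p². Compute successive powers until reaching e:
  (p²)¹ = p², (p²)² = p⁴, (p²)³ = p, (p²)⁴ = p³, (p²)⁵ = e.
The smallest positive k with (p²)ᵏ = e is 5, so |⟨p²⟩| = 5.

Answer: 5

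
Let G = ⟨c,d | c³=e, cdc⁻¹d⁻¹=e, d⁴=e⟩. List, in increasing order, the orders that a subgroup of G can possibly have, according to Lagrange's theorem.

|G| = 12 = 2² · 3. By Lagrange's theorem the order of any subgroup divides 12; the divisors of 12 are 1, 2, 3, 4, 6, 12.

Answer: 1, 2, 3, 4, 6, 12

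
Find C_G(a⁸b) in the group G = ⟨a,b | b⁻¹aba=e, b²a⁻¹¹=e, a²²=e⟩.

⟨a⁸b⟩ ⊆ C_G(a⁸b) since powers of a⁸b commute with a⁸b; so |C_G(a⁸b)| ≥ |⟨a⁸b⟩| = 4.
By orbit–stabilizer, |C_G(a⁸b)| = |G| / |conj. class of a⁸b| = 44 / 11 = 4.
The 4 elements commuting with a⁸b are {e, a¹¹, a⁸b, a⁸b⁻¹}.

Answer: {e, a¹¹, a⁸b, a⁸b⁻¹}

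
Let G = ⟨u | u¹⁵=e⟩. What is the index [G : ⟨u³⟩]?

First find ord(u³) by computing successive powers:
  (u³)¹ = u³, (u³)² = u⁶, (u³)³ = u⁹, (u³)⁴ = u¹², (u³)⁵ = e.
So |⟨u³⟩| = ord(u³) = 5. With |G| = 15, by Lagrange [G : ⟨u³⟩] = 15/5 = 3.

Answer: 3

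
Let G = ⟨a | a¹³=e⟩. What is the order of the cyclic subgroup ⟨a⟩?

|⟨a⟩| equals the order of a. Compute successive powers until reaching e:
  a¹ = a, a² = a², a³ = a³, a⁴ = a⁴, a⁵ = a⁵, a⁶ = a⁶, a⁷ = a⁷, a⁸ = a⁸, a⁹ = a⁹, a¹⁰ = a¹⁰, a¹¹ = a¹¹, a¹² = a¹², a¹³ = e.
The smallest positive k with aᵏ = e is 13, so |⟨a⟩| = 13.

Answer: 13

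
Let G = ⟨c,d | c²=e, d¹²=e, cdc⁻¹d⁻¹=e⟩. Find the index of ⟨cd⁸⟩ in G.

First find ord(cd⁸) by computing successive powers:
  (cd⁸)¹ = cd⁸, (cd⁸)² = d⁴, (cd⁸)³ = c, (cd⁸)⁴ = d⁸, (cd⁸)⁵ = cd⁴, (cd⁸)⁶ = e.
So |⟨cd⁸⟩| = ord(cd⁸) = 6. With |G| = 24, by Lagrange [G : ⟨cd⁸⟩] = 24/6 = 4.

Answer: 4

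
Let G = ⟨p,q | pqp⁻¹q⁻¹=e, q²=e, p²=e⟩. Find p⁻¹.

The order of p is 2 (smallest k with pᵏ = e), so p⁻¹ = p¹ = p.
Check: p · p → p · p = e, giving e as required.

Answer: p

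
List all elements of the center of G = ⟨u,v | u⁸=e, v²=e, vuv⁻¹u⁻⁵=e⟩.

An element z ∈ Z(G) iff z commutes with every generator.
For example u² is central: (u²)·u = u³ = u·(u²); (u²)·v = u²v = v·(u²).
Whereas u ∉ Z(G) since u·v = uv ≠ u⁵v = v·u.
Checking each of the 16 elements this way gives Z(G) = {e, u², u⁴, u⁶}, of order 4.

Answer: {e, u², u⁴, u⁶}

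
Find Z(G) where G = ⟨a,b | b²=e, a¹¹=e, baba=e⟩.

An element z ∈ Z(G) iff z commutes with every generator.
For example e is central: e·a = a = a·e; e·b = b = b·e.
Whereas a ∉ Z(G) since a·b = ab ≠ a¹⁰b = b·a.
Checking each of the 22 elements this way gives Z(G) = {e}, of order 1.

Answer: {e}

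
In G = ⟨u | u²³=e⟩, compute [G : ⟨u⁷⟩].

First find ord(u⁷) by computing successive powers:
  (u⁷)¹ = u⁷, (u⁷)² = u¹⁴, (u⁷)³ = u²¹, (u⁷)⁴ = u⁵, (u⁷)⁵ = u¹², (u⁷)⁶ = u¹⁹, (u⁷)⁷ = u³, (u⁷)⁸ = u¹⁰, (u⁷)⁹ = u¹⁷, (u⁷)¹⁰ = u, (u⁷)¹¹ = u⁸, (u⁷)¹² = u¹⁵, (u⁷)¹³ = u²², (u⁷)¹⁴ = u⁶, (u⁷)¹⁵ = u¹³, (u⁷)¹⁶ = u²⁰, (u⁷)¹⁷ = u⁴, (u⁷)¹⁸ = u¹¹, (u⁷)¹⁹ = u¹⁸, (u⁷)²⁰ = u², (u⁷)²¹ = u⁹, (u⁷)²² = u¹⁶, (u⁷)²³ = e.
So |⟨u⁷⟩| = ord(u⁷) = 23. With |G| = 23, by Lagrange [G : ⟨u⁷⟩] = 23/23 = 1.

Answer: 1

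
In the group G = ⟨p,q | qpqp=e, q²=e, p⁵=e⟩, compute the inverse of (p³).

The order of (p³) is 5 (smallest k with (p³)ᵏ = e), so (p³)⁻¹ = (p³)⁴ = p².
Check: (p³) · (p²) → (p³) · p² = e, giving e as required.

Answer: p²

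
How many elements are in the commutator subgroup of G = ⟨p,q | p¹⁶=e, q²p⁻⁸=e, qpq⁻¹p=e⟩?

G' = [G, G] is generated by all commutators. The generator-pair commutators are: [p, q] = p².
The subgroup they normally generate is {e, p², p⁴, p⁶, p⁸, p¹⁰, p¹², p¹⁴}, of order 8.
Check: |G/G'| = 32/8 = 4 is the order of the abelianisation.

Answer: 8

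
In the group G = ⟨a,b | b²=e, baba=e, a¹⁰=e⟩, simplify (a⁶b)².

Compute successive powers of (a⁶b), reducing at each step:
  (a⁶b)²: (a⁶b) · a⁶ = b;   b · b = e

Answer: e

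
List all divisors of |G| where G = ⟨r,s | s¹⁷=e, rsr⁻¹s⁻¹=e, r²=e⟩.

|G| = 34 = 2 · 17. By Lagrange's theorem the order of any subgroup divides 34; the divisors of 34 are 1, 2, 17, 34.

Answer: 1, 2, 17, 34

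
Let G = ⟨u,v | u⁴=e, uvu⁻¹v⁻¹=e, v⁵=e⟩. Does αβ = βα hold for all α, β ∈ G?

Each pair of generators commutes: u·v = uv = v·u. Since the generators pairwise commute, every element of G commutes with every other, so G is abelian.

Answer: Yes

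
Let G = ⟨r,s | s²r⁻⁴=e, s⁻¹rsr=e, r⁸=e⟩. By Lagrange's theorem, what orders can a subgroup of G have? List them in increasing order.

|G| = 16 = 2⁴. By Lagrange's theorem the order of any subgroup divides 16; the divisors of 16 are 1, 2, 4, 8, 16.

Answer: 1, 2, 4, 8, 16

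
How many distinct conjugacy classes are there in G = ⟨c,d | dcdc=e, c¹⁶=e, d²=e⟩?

The conjugacy classes (representative and size) are:
  [e] (size 1), [c¹⁵] (size 2), [c²] (size 2), [c³] (size 2), [c¹²] (size 2), [c⁵] (size 2), [c⁶] (size 2), [c⁷] (size 2), [c⁸] (size 1), [c²d] (size 8), [c¹⁵d] (size 8).
Class equation: 1 + 2 + 2 + 2 + 2 + 2 + 2 + 2 + 1 + 8 + 8 = 32 = |G|. So G has 11 conjugacy classes.

Answer: 11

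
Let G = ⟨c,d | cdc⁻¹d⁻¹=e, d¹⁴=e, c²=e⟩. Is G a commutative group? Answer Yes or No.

Each pair of generators commutes: c·d = cd = d·c. Since the generators pairwise commute, every element of G commutes with every other, so G is abelian.

Answer: Yes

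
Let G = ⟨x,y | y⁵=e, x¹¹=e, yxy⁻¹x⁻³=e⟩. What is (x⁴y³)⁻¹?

The order of (x⁴y³) is 5 (smallest k with (x⁴y³)ᵏ = e), so (x⁴y³)⁻¹ = (x⁴y³)⁴ = x⁸y².
Check: (x⁴y³) · (x⁸y²) → (x⁴y³) · x⁸ = y³;   (y³) · y² = e, giving e as required.

Answer: x⁸y²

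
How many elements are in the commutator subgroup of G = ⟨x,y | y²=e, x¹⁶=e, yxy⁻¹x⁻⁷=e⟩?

G' = [G, G] is generated by all commutators. The generator-pair commutators are: [x, y] = x¹⁰.
The subgroup they normally generate is {e, x², x⁴, x⁶, x⁸, x¹⁰, x¹², x¹⁴}, of order 8.
Check: |G/G'| = 32/8 = 4 is the order of the abelianisation.

Answer: 8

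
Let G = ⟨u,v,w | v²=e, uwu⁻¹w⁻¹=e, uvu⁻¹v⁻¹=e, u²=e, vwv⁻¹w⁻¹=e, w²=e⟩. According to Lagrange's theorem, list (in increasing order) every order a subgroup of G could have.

|G| = 8 = 2³. By Lagrange's theorem the order of any subgroup divides 8; the divisors of 8 are 1, 2, 4, 8.

Answer: 1, 2, 4, 8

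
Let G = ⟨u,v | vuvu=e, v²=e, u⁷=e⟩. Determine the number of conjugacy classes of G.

The conjugacy classes (representative and size) are:
  [e] (size 1), [u⁶] (size 2), [u⁵] (size 2), [u⁴] (size 2), [uv] (size 7).
Class equation: 1 + 2 + 2 + 2 + 7 = 14 = |G|. So G has 5 conjugacy classes.

Answer: 5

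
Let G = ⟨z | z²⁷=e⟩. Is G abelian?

G has a single generator, so G is cyclic and hence abelian.

Answer: Yes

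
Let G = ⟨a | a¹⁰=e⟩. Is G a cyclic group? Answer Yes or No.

|G| = 10. The element a has order 10 (its powers give 10 distinct elements), so ⟨a⟩ = G and G is cyclic.

Answer: Yes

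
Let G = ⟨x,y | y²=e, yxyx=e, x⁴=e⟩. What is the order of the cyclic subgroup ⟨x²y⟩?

|⟨x²y⟩| equals the order of x²y. Compute successive powers until reaching e:
  (x²y)¹ = x²y, (x²y)² = e.
The smallest positive k with (x²y)ᵏ = e is 2, so |⟨x²y⟩| = 2.

Answer: 2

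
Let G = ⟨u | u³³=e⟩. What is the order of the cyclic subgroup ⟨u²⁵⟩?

|⟨u²⁵⟩| equals the order of u²⁵. Compute successive powers until reaching e:
  (u²⁵)¹ = u²⁵, (u²⁵)² = u¹⁷, (u²⁵)³ = u⁹, (u²⁵)⁴ = u, (u²⁵)⁵ = u²⁶, (u²⁵)⁶ = u¹⁸, (u²⁵)⁷ = u¹⁰, (u²⁵)⁸ = u², (u²⁵)⁹ = u²⁷, (u²⁵)¹⁰ = u¹⁹, (u²⁵)¹¹ = u¹¹, (u²⁵)¹² = u³, (u²⁵)¹³ = u²⁸, (u²⁵)¹⁴ = u²⁰, (u²⁵)¹⁵ = u¹², (u²⁵)¹⁶ = u⁴, (u²⁵)¹⁷ = u²⁹, (u²⁵)¹⁸ = u²¹, (u²⁵)¹⁹ = u¹³, (u²⁵)²⁰ = u⁵, (u²⁵)²¹ = u³⁰, (u²⁵)²² = u²², (u²⁵)²³ = u¹⁴, (u²⁵)²⁴ = u⁶, (u²⁵)²⁵ = u³¹, (u²⁵)²⁶ = u²³, (u²⁵)²⁷ = u¹⁵, (u²⁵)²⁸ = u⁷, (u²⁵)²⁹ = u³², (u²⁵)³⁰ = u²⁴, (u²⁵)³¹ = u¹⁶, (u²⁵)³² = u⁸, (u²⁵)³³ = e.
The smallest positive k with (u²⁵)ᵏ = e is 33, so |⟨u²⁵⟩| = 33.

Answer: 33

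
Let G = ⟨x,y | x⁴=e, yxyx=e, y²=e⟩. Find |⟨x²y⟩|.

|⟨x²y⟩| equals the order of x²y. Compute successive powers until reaching e:
  (x²y)¹ = x²y, (x²y)² = e.
The smallest positive k with (x²y)ᵏ = e is 2, so |⟨x²y⟩| = 2.

Answer: 2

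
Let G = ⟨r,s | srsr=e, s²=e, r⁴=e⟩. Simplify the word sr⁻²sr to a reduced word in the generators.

Multiply left to right, reducing at each step:
  s · r⁻² = r²s
  (r²s) · s = r²
  (r²) · r = r³

Answer: r³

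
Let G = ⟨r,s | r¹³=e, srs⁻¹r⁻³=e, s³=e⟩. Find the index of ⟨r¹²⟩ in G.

First find ord(r¹²) by computing successive powers:
  (r¹²)¹ = r¹², (r¹²)² = r¹¹, (r¹²)³ = r¹⁰, (r¹²)⁴ = r⁹, (r¹²)⁵ = r⁸, (r¹²)⁶ = r⁷, (r¹²)⁷ = r⁶, (r¹²)⁸ = r⁵, (r¹²)⁹ = r⁴, (r¹²)¹⁰ = r³, (r¹²)¹¹ = r², (r¹²)¹² = r, (r¹²)¹³ = e.
So |⟨r¹²⟩| = ord(r¹²) = 13. With |G| = 39, by Lagrange [G : ⟨r¹²⟩] = 39/13 = 3.

Answer: 3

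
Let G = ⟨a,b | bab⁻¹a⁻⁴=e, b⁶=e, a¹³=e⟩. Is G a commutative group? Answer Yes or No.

a·b = ab but b·a = a⁴b, so a·b ≠ b·a and G is not abelian.

Answer: No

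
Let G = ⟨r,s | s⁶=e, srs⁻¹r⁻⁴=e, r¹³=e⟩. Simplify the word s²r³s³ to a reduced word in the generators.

Multiply left to right, reducing at each step:
  (s²) · r³ = r⁹s²
  (r⁹s²) · s³ = r⁹s⁵

Answer: r⁹s⁵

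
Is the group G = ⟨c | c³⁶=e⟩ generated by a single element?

|G| = 36. The element c has order 36 (its powers give 36 distinct elements), so ⟨c⟩ = G and G is cyclic.

Answer: Yes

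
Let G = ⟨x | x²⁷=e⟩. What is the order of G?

G is generated by a single element, so G is cyclic. The relator gives x²⁷ = e and no smaller power is forced to be e, so the 27 powers {e, x, x², x³, x⁴, x⁵, x⁶, x⁷, x⁸, x⁹, x²², x²³, x²¹, x²⁰, x²⁴, x²⁵, x²⁶, x¹², x¹³, x¹¹, x¹⁰, x¹⁴, x¹⁵, x¹⁶, x¹⁷, x¹⁸, x¹⁹} are distinct. Hence |G| = 27.

Answer: 27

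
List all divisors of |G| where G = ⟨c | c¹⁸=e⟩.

|G| = 18 = 2 · 3². By Lagrange's theorem the order of any subgroup divides 18; the divisors of 18 are 1, 2, 3, 6, 9, 18.

Answer: 1, 2, 3, 6, 9, 18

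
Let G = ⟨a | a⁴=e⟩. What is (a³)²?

Compute successive powers of (a³), reducing at each step:
  (a³)²: (a³) · a³ = a²

Answer: a²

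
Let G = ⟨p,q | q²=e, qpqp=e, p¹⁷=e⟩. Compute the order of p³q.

Compute successive powers until reaching e:
  (p³q)¹ = p³q, (p³q)² = e.
The smallest positive k with (p³q)ᵏ = e is 2.

Answer: 2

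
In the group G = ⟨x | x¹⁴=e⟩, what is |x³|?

Compute successive powers until reaching e:
  (x³)¹ = x³, (x³)² = x⁶, (x³)³ = x⁹, (x³)⁴ = x¹², (x³)⁵ = x, (x³)⁶ = x⁴, (x³)⁷ = x⁷, (x³)⁸ = x¹⁰, (x³)⁹ = x¹³, (x³)¹⁰ = x², (x³)¹¹ = x⁵, (x³)¹² = x⁸, (x³)¹³ = x¹¹, (x³)¹⁴ = e.
The smallest positive k with (x³)ᵏ = e is 14.

Answer: 14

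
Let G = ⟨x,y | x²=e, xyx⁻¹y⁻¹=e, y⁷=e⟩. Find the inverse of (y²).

The order of (y²) is 7 (smallest k with (y²)ᵏ = e), so (y²)⁻¹ = (y²)⁶ = y⁵.
Check: (y²) · (y⁵) → (y²) · y⁵ = e, giving e as required.

Answer: y⁵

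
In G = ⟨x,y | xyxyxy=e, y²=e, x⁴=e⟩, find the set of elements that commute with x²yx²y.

⟨x²yx²y⟩ ⊆ C_G(x²yx²y) since powers of x²yx²y commute with x²yx²y; so |C_G(x²yx²y)| ≥ |⟨x²yx²y⟩| = 2.
By orbit–stabilizer, |C_G(x²yx²y)| = |G| / |conj. class of x²yx²y| = 24 / 3 = 8.
The 8 elements commuting with x²yx²y are {e, x², y, x²y, yx², yx²y, x²yx², x²yx²y}.

Answer: {e, x², y, x²y, yx², yx²y, x²yx², x²yx²y}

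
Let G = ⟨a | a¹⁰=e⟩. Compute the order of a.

Compute successive powers until reaching e:
  a¹ = a, a² = a², a³ = a³, a⁴ = a⁴, a⁵ = a⁵, a⁶ = a⁶, a⁷ = a⁷, a⁸ = a⁸, a⁹ = a⁹, a¹⁰ = e.
The smallest positive k with aᵏ = e is 10.

Answer: 10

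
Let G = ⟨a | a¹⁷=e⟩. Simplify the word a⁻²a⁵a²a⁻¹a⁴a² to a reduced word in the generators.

Multiply left to right, reducing at each step:
  (a¹⁵) · a⁵ = a³
  (a³) · a² = a⁵
  (a⁵) · a⁻¹ = a⁴
  (a⁴) · a⁴ = a⁸
  (a⁸) · a² = a¹⁰

Answer: a¹⁰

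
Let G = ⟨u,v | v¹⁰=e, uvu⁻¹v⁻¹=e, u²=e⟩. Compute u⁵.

Compute successive powers of u, reducing at each step:
  u²: u · u = e
  u³: e · u = u
  u⁴: u · u = e
  u⁵: e · u = u

Answer: u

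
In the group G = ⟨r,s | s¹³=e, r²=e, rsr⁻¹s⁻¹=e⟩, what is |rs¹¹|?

Compute successive powers until reaching e:
  (rs¹¹)¹ = rs¹¹, (rs¹¹)² = s⁹, (rs¹¹)³ = rs⁷, (rs¹¹)⁴ = s⁵, (rs¹¹)⁵ = rs³, (rs¹¹)⁶ = s, (rs¹¹)⁷ = rs¹², (rs¹¹)⁸ = s¹⁰, (rs¹¹)⁹ = rs⁸, (rs¹¹)¹⁰ = s⁶, (rs¹¹)¹¹ = rs⁴, (rs¹¹)¹² = s², (rs¹¹)¹³ = r, (rs¹¹)¹⁴ = s¹¹, (rs¹¹)¹⁵ = rs⁹, (rs¹¹)¹⁶ = s⁷, (rs¹¹)¹⁷ = rs⁵, (rs¹¹)¹⁸ = s³, (rs¹¹)¹⁹ = rs, (rs¹¹)²⁰ = s¹², (rs¹¹)²¹ = rs¹⁰, (rs¹¹)²² = s⁸, (rs¹¹)²³ = rs⁶, (rs¹¹)²⁴ = s⁴, (rs¹¹)²⁵ = rs², (rs¹¹)²⁶ = e.
The smallest positive k with (rs¹¹)ᵏ = e is 26.

Answer: 26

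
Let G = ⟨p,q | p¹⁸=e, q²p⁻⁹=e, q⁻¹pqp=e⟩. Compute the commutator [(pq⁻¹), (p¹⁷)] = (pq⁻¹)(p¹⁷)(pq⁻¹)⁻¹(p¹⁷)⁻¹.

[(pq⁻¹), (p¹⁷)] = (pq⁻¹)·(p¹⁷)·(pq⁻¹)⁻¹·(p¹⁷)⁻¹.
  (pq⁻¹) · (p¹⁷) = p²q⁻¹
  (p²q⁻¹) · (pq) = p
  p · p = p²

Answer: p²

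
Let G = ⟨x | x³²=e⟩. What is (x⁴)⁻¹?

The order of (x⁴) is 8 (smallest k with (x⁴)ᵏ = e), so (x⁴)⁻¹ = (x⁴)⁷ = x²⁸.
Check: (x⁴) · (x²⁸) → (x⁴) · x²⁸ = e, giving e as required.

Answer: x²⁸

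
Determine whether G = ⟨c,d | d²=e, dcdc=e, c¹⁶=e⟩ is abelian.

c·d = cd but d·c = c¹⁵d, so c·d ≠ d·c and G is not abelian.

Answer: No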